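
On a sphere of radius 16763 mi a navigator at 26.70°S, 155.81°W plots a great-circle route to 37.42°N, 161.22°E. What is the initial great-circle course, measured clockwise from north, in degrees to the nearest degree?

326°

With φ₁ = -0.4660, φ₂ = 0.6531, Δλ = -0.7500 rad, the forward-azimuth formula gives
θ = atan2( sin Δλ cos φ₂ , cos φ₁ sin φ₂ − sin φ₁ cos φ₂ cos Δλ ) = atan2(-0.5413, 0.8040) = -33.95°.
Adding 360° brings this into [0°, 360°): 326°.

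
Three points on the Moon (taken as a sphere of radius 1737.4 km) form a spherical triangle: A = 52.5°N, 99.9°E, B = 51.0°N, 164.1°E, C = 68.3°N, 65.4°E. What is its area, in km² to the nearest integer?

421161 km²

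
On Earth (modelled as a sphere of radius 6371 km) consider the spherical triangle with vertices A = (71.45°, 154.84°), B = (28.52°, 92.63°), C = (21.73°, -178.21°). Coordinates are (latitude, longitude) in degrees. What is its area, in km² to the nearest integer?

20579955 km²

Side lengths (central angles): a = 1.3809, b = 0.9091, c = 0.9484 rad; semiperimeter s = 1.6192.
By l'Huilier's theorem, tan(E/4) = √[tan(s/2) tan((s−a)/2) tan((s−b)/2) tan((s−c)/2)], giving spherical excess E = 0.5070 rad.
Area = E·R² = 0.5070 × (6371)² ≈ 20579955 km².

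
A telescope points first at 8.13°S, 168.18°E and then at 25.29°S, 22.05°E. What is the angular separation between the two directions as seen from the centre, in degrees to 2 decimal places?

In radians: φ₁ = -0.1419, φ₂ = -0.4414, Δλ = -146.130° = -2.5504 rad.
Haversine: a = sin²(Δφ/2) + cos φ₁ cos φ₂ sin²(Δλ/2) = 0.0223 + (0.9899)(0.9042)(0.9152) = 0.84138.
Central angle c = 2·arcsin(√a) = 2.32234 rad.
So the angular separation is 133.06°.

133.06°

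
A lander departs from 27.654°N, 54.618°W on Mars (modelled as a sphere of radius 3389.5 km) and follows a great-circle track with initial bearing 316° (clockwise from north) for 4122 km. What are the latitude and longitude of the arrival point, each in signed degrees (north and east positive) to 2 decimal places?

Angular distance δ = d/R = 4122/3389.5 = 1.21611 rad; initial bearing θ = 5.5152 rad.
sin φ₂ = sin φ₁ cos δ + cos φ₁ sin δ cos θ = (0.4641)(0.3473) + (0.8858)(0.9378)(0.7193) = 0.7587, so φ₂ = 49.35°.
Δλ = atan2(sin θ sin δ cos φ₁, cos δ − sin φ₁ sin φ₂) = atan2(-0.5770, -0.0048) = -90.480°.
λ₂ = -54.618° − 90.480° = -145.10°.

49.35°, -145.10°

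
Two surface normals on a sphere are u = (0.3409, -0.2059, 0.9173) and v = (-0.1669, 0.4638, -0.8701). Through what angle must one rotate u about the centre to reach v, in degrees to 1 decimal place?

161.9°

u·v = -0.9505; |u| = 1.0000, |v| = 1.0000.
cos θ = (u·v)/(|u||v|) = -0.9505, so θ = 161.9°.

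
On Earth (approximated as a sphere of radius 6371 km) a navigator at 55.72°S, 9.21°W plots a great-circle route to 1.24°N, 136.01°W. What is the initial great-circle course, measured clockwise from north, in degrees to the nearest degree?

239°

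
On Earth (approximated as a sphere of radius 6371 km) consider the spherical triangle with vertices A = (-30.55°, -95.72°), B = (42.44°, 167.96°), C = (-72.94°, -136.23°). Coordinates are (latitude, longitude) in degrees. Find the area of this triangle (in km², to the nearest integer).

56759846 km²

Side lengths (central angles): a = 2.1217, b = 0.8257, c = 1.9965 rad; semiperimeter s = 2.4720.
By l'Huilier's theorem, tan(E/4) = √[tan(s/2) tan((s−a)/2) tan((s−b)/2) tan((s−c)/2)], giving spherical excess E = 1.3984 rad.
Area = E·R² = 1.3984 × (6371)² ≈ 56759846 km².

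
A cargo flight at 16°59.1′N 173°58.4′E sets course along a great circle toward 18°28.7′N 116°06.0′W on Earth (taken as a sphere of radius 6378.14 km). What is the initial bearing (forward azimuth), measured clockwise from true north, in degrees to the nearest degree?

77°

With φ₁ = 0.2964, φ₂ = 0.3225, Δλ = 1.2205 rad, the forward-azimuth formula gives
θ = atan2( sin Δλ cos φ₂ , cos φ₁ sin φ₂ − sin φ₁ cos φ₂ cos Δλ ) = atan2(0.8908, 0.2080) = 76.86°.
So the initial bearing is 77°.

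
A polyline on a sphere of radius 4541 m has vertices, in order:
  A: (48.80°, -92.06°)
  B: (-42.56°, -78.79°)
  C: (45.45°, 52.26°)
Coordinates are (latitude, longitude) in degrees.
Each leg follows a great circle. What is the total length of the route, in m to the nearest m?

18809 m

Leg A→B: central angle 1.6075 rad, distance 7299.6 m.
Leg B→C: central angle 2.5346 rad, distance 11509.4 m.
Total: 7299.6 + 11509.4 ≈ 18809 m.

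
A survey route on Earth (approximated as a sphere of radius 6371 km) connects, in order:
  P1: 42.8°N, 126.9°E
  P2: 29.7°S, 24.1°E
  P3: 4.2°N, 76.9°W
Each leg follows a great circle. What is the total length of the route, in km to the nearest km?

Leg P1→P2: central angle 2.0690 rad, distance 13181.5 km.
Leg P2→P3: central angle 1.7738 rad, distance 11300.7 km.
Total: 13181.5 + 11300.7 ≈ 24482 km.

24482 km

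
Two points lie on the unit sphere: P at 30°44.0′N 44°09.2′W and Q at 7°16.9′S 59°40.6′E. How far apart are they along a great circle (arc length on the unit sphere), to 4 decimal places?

Let φ₁ = 0.5364 rad, φ₂ = -0.1271 rad, and Δλ = 1.8122 rad.
cos c = sin φ₁ sin φ₂ + cos φ₁ cos φ₂ cos Δλ = (0.5110)(-0.1267) + (0.8596)(0.9919)(-0.2390) = -0.26859,
so c = arccos(-0.26859) = 1.84272 rad.
On the unit sphere the arc length equals the central angle: 1.8427.

1.8427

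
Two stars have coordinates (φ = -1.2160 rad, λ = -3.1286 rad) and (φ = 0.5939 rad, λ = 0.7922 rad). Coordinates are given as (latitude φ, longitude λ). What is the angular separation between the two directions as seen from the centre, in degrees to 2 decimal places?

Let φ₁ = -1.2160 rad, φ₂ = 0.5939 rad, and Δλ = -2.3624 rad.
Haversine: a = sin²(Δφ/2) + cos φ₁ cos φ₂ sin²(Δλ/2) = 0.6184 + (0.3474)(0.8288)(0.8557) = 0.86479.
Central angle c = 2·arcsin(√a) = 2.38851 rad.
So the angular separation is 136.85°.

136.85°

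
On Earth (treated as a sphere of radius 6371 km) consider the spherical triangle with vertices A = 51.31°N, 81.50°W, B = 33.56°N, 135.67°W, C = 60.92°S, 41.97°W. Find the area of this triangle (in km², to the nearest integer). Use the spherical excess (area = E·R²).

51780324 km²

Side lengths (central angles): a = 2.1051, b = 2.0351, c = 0.7430 rad; semiperimeter s = 2.4416.
By l'Huilier's theorem, tan(E/4) = √[tan(s/2) tan((s−a)/2) tan((s−b)/2) tan((s−c)/2)], giving spherical excess E = 1.2757 rad.
Area = E·R² = 1.2757 × (6371)² ≈ 51780324 km².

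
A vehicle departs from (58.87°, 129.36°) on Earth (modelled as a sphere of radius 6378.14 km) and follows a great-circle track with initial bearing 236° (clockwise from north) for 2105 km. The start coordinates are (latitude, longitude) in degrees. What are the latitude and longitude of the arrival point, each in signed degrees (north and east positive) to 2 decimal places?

45.73°, 106.72°

Angular distance δ = d/R = 2105/6378.14 = 0.33003 rad; initial bearing θ = 4.1190 rad.
sin φ₂ = sin φ₁ cos δ + cos φ₁ sin δ cos θ = (0.8560)(0.9460) + (0.5170)(0.3241)(-0.5592) = 0.7161, so φ₂ = 45.73°.
Δλ = atan2(sin θ sin δ cos φ₁, cos δ − sin φ₁ sin φ₂) = atan2(-0.1389, 0.3330) = -22.639°.
λ₂ = 129.360° − 22.639° = 106.72°.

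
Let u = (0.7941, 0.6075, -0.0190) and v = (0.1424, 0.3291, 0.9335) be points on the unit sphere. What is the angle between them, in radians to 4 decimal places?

1.2711 rad

u·v = 0.2953; |u| = 1.0000, |v| = 1.0000.
cos θ = (u·v)/(|u||v|) = 0.2953, so θ = 1.2711 rad.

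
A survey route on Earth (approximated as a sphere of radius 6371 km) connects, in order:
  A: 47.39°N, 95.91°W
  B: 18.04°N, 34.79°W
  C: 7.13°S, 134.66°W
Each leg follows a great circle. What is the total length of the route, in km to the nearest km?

17674 km

Leg A→B: central angle 1.0018 rad, distance 6382.2 km.
Leg B→C: central angle 1.7723 rad, distance 11291.5 km.
Total: 6382.2 + 11291.5 ≈ 17674 km.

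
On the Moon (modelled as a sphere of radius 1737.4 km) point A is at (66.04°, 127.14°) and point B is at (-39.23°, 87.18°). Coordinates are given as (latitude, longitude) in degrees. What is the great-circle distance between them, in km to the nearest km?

In radians: φ₁ = 1.1526, φ₂ = -0.6847, Δλ = -39.960° = -0.6974 rad.
cos c = sin φ₁ sin φ₂ + cos φ₁ cos φ₂ cos Δλ = (0.9138)(-0.6324) + (0.4061)(0.7746)(0.7665) = -0.33682,
so c = arccos(-0.33682) = 1.91434 rad.
Distance = R·c = 1737.4 × 1.9143 ≈ 3326 km.

3326 km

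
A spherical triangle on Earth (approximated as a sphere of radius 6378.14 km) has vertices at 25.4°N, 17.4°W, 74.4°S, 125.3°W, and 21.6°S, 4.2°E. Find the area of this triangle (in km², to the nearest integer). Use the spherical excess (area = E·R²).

27386466 km²

Side lengths (central angles): a = 1.3740, b = 0.8982, c = 2.0804 rad; semiperimeter s = 2.1763.
By l'Huilier's theorem, tan(E/4) = √[tan(s/2) tan((s−a)/2) tan((s−b)/2) tan((s−c)/2)], giving spherical excess E = 0.6732 rad.
Area = E·R² = 0.6732 × (6378.14)² ≈ 27386466 km².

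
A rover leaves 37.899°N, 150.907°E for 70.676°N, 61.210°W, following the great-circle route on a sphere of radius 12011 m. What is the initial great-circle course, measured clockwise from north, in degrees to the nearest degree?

With φ₁ = 0.6615, φ₂ = 1.2335, Δλ = 2.5810 rad, the forward-azimuth formula gives
θ = atan2( sin Δλ cos φ₂ , cos φ₁ sin φ₂ − sin φ₁ cos φ₂ cos Δλ ) = atan2(0.1759, 0.9168) = 10.86°.
So the initial bearing is 11°.

11°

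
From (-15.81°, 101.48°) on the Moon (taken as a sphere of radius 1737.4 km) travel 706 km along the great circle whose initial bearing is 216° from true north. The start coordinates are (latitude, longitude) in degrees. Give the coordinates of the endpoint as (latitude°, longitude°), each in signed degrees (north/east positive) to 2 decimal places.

-33.91°, 85.22°

Angular distance δ = d/R = 706/1737.4 = 0.40635 rad; initial bearing θ = 3.7699 rad.
sin φ₂ = sin φ₁ cos δ + cos φ₁ sin δ cos θ = (-0.2724)(0.9186) + (0.9622)(0.3953)(-0.8090) = -0.5579, so φ₂ = -33.91°.
Δλ = atan2(sin θ sin δ cos φ₁, cos δ − sin φ₁ sin φ₂) = atan2(-0.2235, 0.7666) = -16.258°.
λ₂ = 101.480° − 16.258° = 85.22°.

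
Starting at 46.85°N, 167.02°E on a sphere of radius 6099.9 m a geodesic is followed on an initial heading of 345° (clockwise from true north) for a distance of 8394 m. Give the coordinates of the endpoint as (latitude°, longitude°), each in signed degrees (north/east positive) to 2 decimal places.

52.12°, 11.45°

Angular distance δ = d/R = 8394/6099.9 = 1.37609 rad; initial bearing θ = 6.0214 rad.
sin φ₂ = sin φ₁ cos δ + cos φ₁ sin δ cos θ = (0.7296)(0.1935) + (0.6839)(0.9811)(0.9659) = 0.7893, so φ₂ = 52.12°.
Δλ = atan2(sin θ sin δ cos φ₁, cos δ − sin φ₁ sin φ₂) = atan2(-0.1737, -0.3824) = -155.572°.
λ₂ = 167.020° − 155.572° = 11.45°.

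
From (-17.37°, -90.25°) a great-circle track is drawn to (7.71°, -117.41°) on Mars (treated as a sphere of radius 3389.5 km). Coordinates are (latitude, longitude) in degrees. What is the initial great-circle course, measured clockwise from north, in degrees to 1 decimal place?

With φ₁ = -0.3032, φ₂ = 0.1346, Δλ = -0.4740 rad, the forward-azimuth formula gives
θ = atan2( sin Δλ cos φ₂ , cos φ₁ sin φ₂ − sin φ₁ cos φ₂ cos Δλ ) = atan2(-0.4524, 0.3913) = -49.14°.
Adding 360° brings this into [0°, 360°): 310.9°.

310.9°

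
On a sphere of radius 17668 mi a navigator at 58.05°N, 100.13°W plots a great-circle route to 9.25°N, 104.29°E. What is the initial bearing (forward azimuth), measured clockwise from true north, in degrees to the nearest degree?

334°

With φ₁ = 1.0132, φ₂ = 0.1614, Δλ = -2.7154 rad, the forward-azimuth formula gives
θ = atan2( sin Δλ cos φ₂ , cos φ₁ sin φ₂ − sin φ₁ cos φ₂ cos Δλ ) = atan2(-0.4080, 0.8476) = -25.71°.
Adding 360° brings this into [0°, 360°): 334°.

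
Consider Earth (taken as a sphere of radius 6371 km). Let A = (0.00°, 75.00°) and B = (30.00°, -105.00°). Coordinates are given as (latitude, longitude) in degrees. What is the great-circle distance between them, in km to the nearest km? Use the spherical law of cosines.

16679 km

With latitudes φ₁ = 0.000°, φ₂ = 30.000° and longitude difference Δλ = -180.000°:
cos c = sin φ₁ sin φ₂ + cos φ₁ cos φ₂ cos Δλ = (0.0000)(0.5000) + (1.0000)(0.8660)(-1.0000) = -0.86603,
so c = arccos(-0.86603) = 2.61799 rad.
Distance = R·c = 6371 × 2.6180 ≈ 16679 km.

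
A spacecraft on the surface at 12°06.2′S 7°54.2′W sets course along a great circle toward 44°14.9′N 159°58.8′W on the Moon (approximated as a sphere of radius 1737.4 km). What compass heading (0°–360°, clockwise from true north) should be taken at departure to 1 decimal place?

With φ₁ = -0.2112, φ₂ = 0.7723, Δλ = -2.6542 rad, the forward-azimuth formula gives
θ = atan2( sin Δλ cos φ₂ , cos φ₁ sin φ₂ − sin φ₁ cos φ₂ cos Δλ ) = atan2(-0.3354, 0.5496) = -31.40°.
Adding 360° brings this into [0°, 360°): 328.6°.

328.6°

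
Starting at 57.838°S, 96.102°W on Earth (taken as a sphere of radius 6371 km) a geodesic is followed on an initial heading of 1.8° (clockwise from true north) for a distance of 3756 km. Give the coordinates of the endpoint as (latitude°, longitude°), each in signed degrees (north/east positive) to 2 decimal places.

Angular distance δ = d/R = 3756/6371 = 0.58955 rad; initial bearing θ = 0.0314 rad.
sin φ₂ = sin φ₁ cos δ + cos φ₁ sin δ cos θ = (-0.8465)(0.8312) + (0.5323)(0.5560)(0.9995) = -0.4078, so φ₂ = -24.07°.
Δλ = atan2(sin θ sin δ cos φ₁, cos δ − sin φ₁ sin φ₂) = atan2(0.0093, 0.4859) = 1.096°.
λ₂ = -96.102° + 1.096° = -95.01°.

-24.07°, -95.01°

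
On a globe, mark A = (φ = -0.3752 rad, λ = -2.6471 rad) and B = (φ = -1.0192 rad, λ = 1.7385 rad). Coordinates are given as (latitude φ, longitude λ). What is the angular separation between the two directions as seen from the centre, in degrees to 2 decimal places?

In radians: φ₁ = -0.3752, φ₂ = -1.0192, Δλ = -108.724° = -1.8976 rad.
cos c = sin φ₁ sin φ₂ + cos φ₁ cos φ₂ cos Δλ = (-0.3665)(-0.8517) + (0.9304)(0.5240)(-0.3210) = 0.15559,
so c = arccos(0.15559) = 1.41457 rad.
So the angular separation is 81.05°.

81.05°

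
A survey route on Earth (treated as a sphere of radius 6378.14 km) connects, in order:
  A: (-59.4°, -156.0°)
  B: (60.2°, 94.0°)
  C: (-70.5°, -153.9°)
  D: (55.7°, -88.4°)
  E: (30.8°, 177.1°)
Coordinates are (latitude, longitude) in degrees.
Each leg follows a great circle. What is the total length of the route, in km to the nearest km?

Leg A→B: central angle 2.5561 rad, distance 16303.2 km.
Leg B→C: central angle 2.6475 rad, distance 16886.2 km.
Leg C→D: central angle 2.3472 rad, distance 14970.7 km.
Leg D→E: central angle 1.1756 rad, distance 7497.9 km.
Total: 16303.2 + 16886.2 + 14970.7 + 7497.9 ≈ 55658 km.

55658 km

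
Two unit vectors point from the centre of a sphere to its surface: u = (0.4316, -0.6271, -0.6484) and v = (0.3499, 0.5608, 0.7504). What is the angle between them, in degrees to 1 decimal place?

u·v = -0.6872; |u| = 1.0000, |v| = 1.0000.
cos θ = (u·v)/(|u||v|) = -0.6872, so θ = 133.4°.

133.4°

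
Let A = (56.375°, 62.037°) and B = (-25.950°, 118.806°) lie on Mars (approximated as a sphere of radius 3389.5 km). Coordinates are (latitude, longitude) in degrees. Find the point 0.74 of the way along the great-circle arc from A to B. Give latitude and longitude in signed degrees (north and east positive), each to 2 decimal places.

-3.66°, 107.55°

The central angle between A and B is δ = 1.6624 rad.
With f = 0.74, the slerp weights are sin((1−f)δ)/sin δ = 0.4207 and sin(fδ)/sin δ = 0.9465.
Weighted sum of the unit vectors: (0.4207)·(0.2597,0.4891,0.8327) + (0.9465)·(-0.4333,0.7879,-0.4376) = (-0.3009, 0.9515, -0.0639).
Converting back: φ = atan2(z, √(x²+y²)) = -3.66°, λ = atan2(y, x) = 107.55°.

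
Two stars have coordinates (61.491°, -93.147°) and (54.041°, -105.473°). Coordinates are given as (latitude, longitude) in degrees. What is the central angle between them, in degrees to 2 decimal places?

9.90°

With latitudes φ₁ = 61.491°, φ₂ = 54.041° and longitude difference Δλ = -12.326°:
Haversine: a = sin²(Δφ/2) + cos φ₁ cos φ₂ sin²(Δλ/2) = 0.0042 + (0.4773)(0.5872)(0.0115) = 0.00745.
Central angle c = 2·arcsin(√a) = 0.17285 rad.
So the angular separation is 9.90°.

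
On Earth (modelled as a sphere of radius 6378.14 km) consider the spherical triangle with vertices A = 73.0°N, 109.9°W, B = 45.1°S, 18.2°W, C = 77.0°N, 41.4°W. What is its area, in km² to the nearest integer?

20193187 km²

Side lengths (central angles): a = 2.1463, b = 0.2981, c = 2.3234 rad; semiperimeter s = 2.3839.
By l'Huilier's theorem, tan(E/4) = √[tan(s/2) tan((s−a)/2) tan((s−b)/2) tan((s−c)/2)], giving spherical excess E = 0.4964 rad.
Area = E·R² = 0.4964 × (6378.14)² ≈ 20193187 km².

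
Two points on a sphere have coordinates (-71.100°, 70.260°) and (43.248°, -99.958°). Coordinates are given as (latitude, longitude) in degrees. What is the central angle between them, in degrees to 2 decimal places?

With latitudes φ₁ = -71.100°, φ₂ = 43.248° and longitude difference Δλ = -170.218°:
Haversine: a = sin²(Δφ/2) + cos φ₁ cos φ₂ sin²(Δλ/2) = 0.7061 + (0.3239)(0.7284)(0.9927) = 0.94036.
Central angle c = 2·arcsin(√a) = 2.64819 rad.
So the angular separation is 151.73°.

151.73°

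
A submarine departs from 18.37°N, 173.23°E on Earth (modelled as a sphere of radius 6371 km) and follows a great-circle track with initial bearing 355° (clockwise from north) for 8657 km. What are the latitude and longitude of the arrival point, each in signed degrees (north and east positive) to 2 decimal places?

82.13°, 31.70°

Angular distance δ = d/R = 8657/6371 = 1.35881 rad; initial bearing θ = 6.1959 rad.
sin φ₂ = sin φ₁ cos δ + cos φ₁ sin δ cos θ = (0.3152)(0.2104) + (0.9490)(0.9776)(0.9962) = 0.9906, so φ₂ = 82.13°.
Δλ = atan2(sin θ sin δ cos φ₁, cos δ − sin φ₁ sin φ₂) = atan2(-0.0809, -0.1018) = -141.534°.
λ₂ = 173.230° − 141.534° = 31.70°.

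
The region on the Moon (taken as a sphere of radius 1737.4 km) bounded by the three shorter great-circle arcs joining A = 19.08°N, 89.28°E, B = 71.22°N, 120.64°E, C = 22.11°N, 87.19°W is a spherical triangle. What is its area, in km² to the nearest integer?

Side lengths (central angles): a = 1.4781, b = 2.4202, c = 0.9652 rad; semiperimeter s = 2.4317.
By l'Huilier's theorem, tan(E/4) = √[tan(s/2) tan((s−a)/2) tan((s−b)/2) tan((s−c)/2)], giving spherical excess E = 0.3395 rad.
Area = E·R² = 0.3395 × (1737.4)² ≈ 1024840 km².

1024840 km²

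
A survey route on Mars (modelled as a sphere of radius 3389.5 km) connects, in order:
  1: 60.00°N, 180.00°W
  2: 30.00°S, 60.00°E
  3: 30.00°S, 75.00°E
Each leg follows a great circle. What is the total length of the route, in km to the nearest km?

8488 km

Leg 1→2: central angle 2.2777 rad, distance 7720.4 km.
Leg 2→3: central angle 0.2266 rad, distance 767.9 km.
Total: 7720.4 + 767.9 ≈ 8488 km.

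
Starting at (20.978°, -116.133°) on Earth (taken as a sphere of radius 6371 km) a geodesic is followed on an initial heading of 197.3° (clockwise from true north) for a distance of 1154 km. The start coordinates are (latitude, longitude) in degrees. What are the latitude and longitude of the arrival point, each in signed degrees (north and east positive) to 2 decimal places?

11.04°, -119.26°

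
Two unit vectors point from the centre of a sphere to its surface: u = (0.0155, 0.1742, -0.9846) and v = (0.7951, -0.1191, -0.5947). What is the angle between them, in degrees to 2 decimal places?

54.75°

u·v = 0.5771; |u| = 1.0000, |v| = 1.0000.
cos θ = (u·v)/(|u||v|) = 0.5771, so θ = 54.75°.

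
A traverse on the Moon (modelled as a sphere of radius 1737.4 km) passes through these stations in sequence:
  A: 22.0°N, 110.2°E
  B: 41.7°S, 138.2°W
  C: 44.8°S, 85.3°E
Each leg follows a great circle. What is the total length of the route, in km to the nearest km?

6229 km

Leg A→B: central angle 2.0991 rad, distance 3646.9 km.
Leg B→C: central angle 1.4862 rad, distance 2582.2 km.
Total: 3646.9 + 2582.2 ≈ 6229 km.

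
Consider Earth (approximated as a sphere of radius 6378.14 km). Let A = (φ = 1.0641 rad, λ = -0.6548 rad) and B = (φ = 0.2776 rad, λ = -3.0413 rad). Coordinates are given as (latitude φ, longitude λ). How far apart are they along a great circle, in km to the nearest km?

Let φ₁ = 1.0641 rad, φ₂ = 0.2776 rad, and Δλ = -2.3865 rad.
Haversine: a = sin²(Δφ/2) + cos φ₁ cos φ₂ sin²(Δλ/2) = 0.1468 + (0.4853)(0.9617)(0.8641) = 0.55012.
Central angle c = 2·arcsin(√a) = 1.67121 rad.
Distance = R·c = 6378.14 × 1.6712 ≈ 10659 km.

10659 km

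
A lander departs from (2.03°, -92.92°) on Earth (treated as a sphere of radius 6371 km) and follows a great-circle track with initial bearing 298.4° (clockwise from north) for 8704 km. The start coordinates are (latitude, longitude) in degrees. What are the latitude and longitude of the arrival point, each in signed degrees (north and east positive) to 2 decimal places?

28.20°, -170.70°

Angular distance δ = d/R = 8704/6371 = 1.36619 rad; initial bearing θ = 5.2081 rad.
sin φ₂ = sin φ₁ cos δ + cos φ₁ sin δ cos θ = (0.0354)(0.2032) + (0.9994)(0.9791)(0.4756) = 0.4726, so φ₂ = 28.20°.
Δλ = atan2(sin θ sin δ cos φ₁, cos δ − sin φ₁ sin φ₂) = atan2(-0.8608, 0.1864) = -77.779°.
λ₂ = -92.920° − 77.779° = -170.70°.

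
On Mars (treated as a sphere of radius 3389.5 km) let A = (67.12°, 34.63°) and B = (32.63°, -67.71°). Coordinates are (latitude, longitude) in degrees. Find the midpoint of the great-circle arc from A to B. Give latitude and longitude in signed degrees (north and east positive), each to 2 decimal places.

The central angle between A and B is δ = 1.1298 rad.
With f = 0.5, the slerp weights are sin((1−f)δ)/sin δ = 0.5920 and sin(fδ)/sin δ = 0.5920.
Weighted sum of the unit vectors: (0.5920)·(0.3199,0.2209,0.9213) + (0.5920)·(0.3194,-0.7792,0.5392) = (0.3785, -0.3305, 0.8646).
Converting back: φ = atan2(z, √(x²+y²)) = 59.84°, λ = atan2(y, x) = -41.13°.

59.84°, -41.13°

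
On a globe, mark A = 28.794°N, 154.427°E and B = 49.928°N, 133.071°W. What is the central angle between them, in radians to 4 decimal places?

1.0025 rad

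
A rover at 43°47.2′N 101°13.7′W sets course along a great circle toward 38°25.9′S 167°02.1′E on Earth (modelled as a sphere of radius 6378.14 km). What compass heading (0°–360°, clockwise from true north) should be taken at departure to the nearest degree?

Δλ = -91.737° = -1.6011 rad.
y = sin Δλ · cos φ₂ = (-0.9995)(0.7834) = -0.7830
x = cos φ₁ sin φ₂ − sin φ₁ cos φ₂ cos Δλ = (0.7219)(-0.6216) − (0.6920)(0.7834)(-0.0303) = -0.4323
θ = atan2(y, x) = -118.90°; adding 360° gives 241°.

241°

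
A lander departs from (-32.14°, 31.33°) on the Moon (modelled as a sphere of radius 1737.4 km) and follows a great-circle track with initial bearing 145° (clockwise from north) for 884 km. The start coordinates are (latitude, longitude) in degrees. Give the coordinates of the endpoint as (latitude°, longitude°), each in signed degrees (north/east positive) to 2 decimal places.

-53.37°, 59.25°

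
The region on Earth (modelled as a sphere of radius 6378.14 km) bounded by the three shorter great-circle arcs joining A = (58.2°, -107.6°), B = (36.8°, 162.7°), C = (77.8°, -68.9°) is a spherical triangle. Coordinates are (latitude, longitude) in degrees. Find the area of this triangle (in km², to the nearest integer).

9504538 km²

Side lengths (central angles): a = 1.0697, b = 0.4088, c = 1.0341 rad; semiperimeter s = 1.2563.
By l'Huilier's theorem, tan(E/4) = √[tan(s/2) tan((s−a)/2) tan((s−b)/2) tan((s−c)/2)], giving spherical excess E = 0.2336 rad.
Area = E·R² = 0.2336 × (6378.14)² ≈ 9504538 km².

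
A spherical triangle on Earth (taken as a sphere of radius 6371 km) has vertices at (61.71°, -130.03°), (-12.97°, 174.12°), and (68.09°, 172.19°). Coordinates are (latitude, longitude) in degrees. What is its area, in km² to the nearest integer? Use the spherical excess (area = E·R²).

Side lengths (central angles): a = 1.4150, b = 0.4245, c = 1.5091 rad; semiperimeter s = 1.6743.
By l'Huilier's theorem, tan(E/4) = √[tan(s/2) tan((s−a)/2) tan((s−b)/2) tan((s−c)/2)], giving spherical excess E = 0.3707 rad.
Area = E·R² = 0.3707 × (6371)² ≈ 15044645 km².

15044645 km²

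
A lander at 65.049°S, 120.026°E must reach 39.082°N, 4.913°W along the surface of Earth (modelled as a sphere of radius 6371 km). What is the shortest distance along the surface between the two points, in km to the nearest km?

15499 km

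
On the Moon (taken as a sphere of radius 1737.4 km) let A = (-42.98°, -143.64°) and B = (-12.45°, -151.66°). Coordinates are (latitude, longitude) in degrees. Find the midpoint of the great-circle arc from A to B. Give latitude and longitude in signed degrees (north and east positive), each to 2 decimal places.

The central angle between A and B is δ = 0.5464 rad.
With f = 0.5, the slerp weights are sin((1−f)δ)/sin δ = 0.5193 and sin(fδ)/sin δ = 0.5193.
Weighted sum of the unit vectors: (0.5193)·(-0.5892,-0.4337,-0.6817) + (0.5193)·(-0.8594,-0.4635,-0.2156) = (-0.7522, -0.4659, -0.4659).
Converting back: φ = atan2(z, √(x²+y²)) = -27.77°, λ = atan2(y, x) = -148.23°.

-27.77°, -148.23°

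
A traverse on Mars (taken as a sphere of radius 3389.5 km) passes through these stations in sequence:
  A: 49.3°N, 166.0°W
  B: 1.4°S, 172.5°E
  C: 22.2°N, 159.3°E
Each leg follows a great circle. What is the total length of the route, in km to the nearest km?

Leg A→B: central angle 0.9422 rad, distance 3193.5 km.
Leg B→C: central angle 0.4693 rad, distance 1590.5 km.
Total: 3193.5 + 1590.5 ≈ 4784 km.

4784 km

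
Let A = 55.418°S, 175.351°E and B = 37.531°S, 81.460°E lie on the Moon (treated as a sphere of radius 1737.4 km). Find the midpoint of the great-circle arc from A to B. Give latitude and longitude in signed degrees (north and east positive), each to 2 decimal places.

-56.63°, 118.35°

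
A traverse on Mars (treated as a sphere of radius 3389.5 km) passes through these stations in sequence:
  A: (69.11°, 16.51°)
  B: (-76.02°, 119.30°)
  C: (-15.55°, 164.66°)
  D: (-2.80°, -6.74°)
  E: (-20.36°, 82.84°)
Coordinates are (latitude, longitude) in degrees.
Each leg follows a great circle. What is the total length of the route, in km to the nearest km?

27870 km

Leg A→B: central angle 2.7536 rad, distance 9333.3 km.
Leg B→C: central angle 1.1333 rad, distance 3841.3 km.
Leg C→D: central angle 2.7886 rad, distance 9451.9 km.
Leg D→E: central angle 1.5469 rad, distance 5243.3 km.
Total: 9333.3 + 3841.3 + 9451.9 + 5243.3 ≈ 27870 km.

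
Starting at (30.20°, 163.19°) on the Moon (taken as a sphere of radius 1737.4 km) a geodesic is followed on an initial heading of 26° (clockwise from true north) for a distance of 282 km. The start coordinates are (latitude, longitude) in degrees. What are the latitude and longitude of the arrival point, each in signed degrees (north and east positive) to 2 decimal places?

Angular distance δ = d/R = 282/1737.4 = 0.16231 rad; initial bearing θ = 0.4538 rad.
sin φ₂ = sin φ₁ cos δ + cos φ₁ sin δ cos θ = (0.5030)(0.9869) + (0.8643)(0.1616)(0.8988) = 0.6219, so φ₂ = 38.46°.
Δλ = atan2(sin θ sin δ cos φ₁, cos δ − sin φ₁ sin φ₂) = atan2(0.0612, 0.6740) = 5.190°.
λ₂ = 163.190° + 5.190° = 168.38°.

38.46°, 168.38°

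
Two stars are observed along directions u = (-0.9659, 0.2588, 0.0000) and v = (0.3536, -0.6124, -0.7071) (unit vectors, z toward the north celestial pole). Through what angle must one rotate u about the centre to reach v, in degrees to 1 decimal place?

120.0°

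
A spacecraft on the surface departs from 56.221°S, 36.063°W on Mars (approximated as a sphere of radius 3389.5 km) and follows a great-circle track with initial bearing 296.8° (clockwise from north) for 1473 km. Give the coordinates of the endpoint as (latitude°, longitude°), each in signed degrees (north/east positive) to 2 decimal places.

Angular distance δ = d/R = 1473/3389.5 = 0.43458 rad; initial bearing θ = 5.1801 rad.
sin φ₂ = sin φ₁ cos δ + cos φ₁ sin δ cos θ = (-0.8312)(0.9070) + (0.5560)(0.4210)(0.4509) = -0.6484, so φ₂ = -40.42°.
Δλ = atan2(sin θ sin δ cos φ₁, cos δ − sin φ₁ sin φ₂) = atan2(-0.2089, 0.3681) = -29.579°.
λ₂ = -36.063° − 29.579° = -65.64°.

-40.42°, -65.64°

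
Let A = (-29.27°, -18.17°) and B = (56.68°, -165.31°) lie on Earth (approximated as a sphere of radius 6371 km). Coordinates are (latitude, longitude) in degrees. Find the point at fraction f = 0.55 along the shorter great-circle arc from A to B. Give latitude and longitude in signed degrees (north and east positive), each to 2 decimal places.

Central angle δ = 2.5168 rad. Interpolating on the sphere with fraction f = 0.55:
P = [sin((1−f)δ)·A + sin(fδ)·B] / sin δ = 1.5480·A + 1.6799·B in Cartesian coordinates,
giving P = (0.3904, -0.6551, 0.6469), i.e. latitude 40.31°, longitude -59.21°.

40.31°, -59.21°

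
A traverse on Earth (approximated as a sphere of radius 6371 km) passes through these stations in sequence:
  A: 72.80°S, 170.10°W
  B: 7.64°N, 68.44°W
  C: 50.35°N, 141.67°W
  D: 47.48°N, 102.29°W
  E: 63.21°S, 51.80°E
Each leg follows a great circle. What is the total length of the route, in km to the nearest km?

Leg A→B: central angle 1.7581 rad, distance 11201.0 km.
Leg B→C: central angle 1.2820 rad, distance 8167.3 km.
Leg C→D: central angle 0.4491 rad, distance 2861.3 km.
Leg D→E: central angle 2.7705 rad, distance 17650.8 km.
Total: 11201.0 + 8167.3 + 2861.3 + 17650.8 ≈ 39881 km.

39881 km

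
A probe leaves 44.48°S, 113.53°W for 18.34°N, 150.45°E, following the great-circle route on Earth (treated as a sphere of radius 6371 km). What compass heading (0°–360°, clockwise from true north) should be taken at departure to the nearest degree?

With φ₁ = -0.7763, φ₂ = 0.3201, Δλ = -1.6759 rad, the forward-azimuth formula gives
θ = atan2( sin Δλ cos φ₂ , cos φ₁ sin φ₂ − sin φ₁ cos φ₂ cos Δλ ) = atan2(-0.9440, 0.1548) = -80.69°.
Adding 360° brings this into [0°, 360°): 279°.

279°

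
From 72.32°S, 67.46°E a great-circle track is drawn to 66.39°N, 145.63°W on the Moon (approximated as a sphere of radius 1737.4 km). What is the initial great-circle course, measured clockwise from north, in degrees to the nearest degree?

With φ₁ = -1.2622, φ₂ = 1.1587, Δλ = 2.5641 rad, the forward-azimuth formula gives
θ = atan2( sin Δλ cos φ₂ , cos φ₁ sin φ₂ − sin φ₁ cos φ₂ cos Δλ ) = atan2(0.2187, -0.0414) = 100.73°.
So the initial bearing is 101°.

101°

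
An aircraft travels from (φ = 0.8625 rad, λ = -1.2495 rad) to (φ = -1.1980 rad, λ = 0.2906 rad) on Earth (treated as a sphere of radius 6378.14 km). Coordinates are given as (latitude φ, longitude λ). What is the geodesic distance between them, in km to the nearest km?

Let φ₁ = 0.8625 rad, φ₂ = -1.1980 rad, and Δλ = 1.5401 rad.
cos c = sin φ₁ sin φ₂ + cos φ₁ cos φ₂ cos Δλ = (0.7595)(-0.9313) + (0.6505)(0.3642)(0.0307) = -0.70003,
so c = arccos(-0.70003) = 2.34624 rad.
Distance = R·c = 6378.14 × 2.3462 ≈ 14965 km.

14965 km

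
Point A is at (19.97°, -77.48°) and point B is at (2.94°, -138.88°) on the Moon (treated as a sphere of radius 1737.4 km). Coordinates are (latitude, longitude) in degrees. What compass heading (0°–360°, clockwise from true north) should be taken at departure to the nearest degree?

With φ₁ = 0.3485, φ₂ = 0.0513, Δλ = -1.0716 rad, the forward-azimuth formula gives
θ = atan2( sin Δλ cos φ₂ , cos φ₁ sin φ₂ − sin φ₁ cos φ₂ cos Δλ ) = atan2(-0.8768, -0.1151) = -97.48°.
Adding 360° brings this into [0°, 360°): 263°.

263°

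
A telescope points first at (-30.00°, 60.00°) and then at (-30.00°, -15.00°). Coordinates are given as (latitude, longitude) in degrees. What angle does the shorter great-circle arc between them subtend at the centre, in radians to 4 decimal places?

Let φ₁ = -0.5236 rad, φ₂ = -0.5236 rad, and Δλ = -1.3090 rad.
cos c = sin φ₁ sin φ₂ + cos φ₁ cos φ₂ cos Δλ = (-0.5000)(-0.5000) + (0.8660)(0.8660)(0.2588) = 0.44411,
so c = arccos(0.44411) = 1.11061 rad.
So the angular separation is 1.1106 rad.

1.1106 rad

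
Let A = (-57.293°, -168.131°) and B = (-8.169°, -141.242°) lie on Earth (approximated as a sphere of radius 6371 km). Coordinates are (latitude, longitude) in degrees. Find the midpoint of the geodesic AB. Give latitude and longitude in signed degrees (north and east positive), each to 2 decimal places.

-33.39°, -150.67°

The central angle between A and B is δ = 0.9315 rad.
With f = 0.5, the slerp weights are sin((1−f)δ)/sin δ = 0.5596 and sin(fδ)/sin δ = 0.5596.
Weighted sum of the unit vectors: (0.5596)·(-0.5288,-0.1111,-0.8414) + (0.5596)·(-0.7719,-0.6197,-0.1421) = (-0.7279, -0.4090, -0.5504).
Converting back: φ = atan2(z, √(x²+y²)) = -33.39°, λ = atan2(y, x) = -150.67°.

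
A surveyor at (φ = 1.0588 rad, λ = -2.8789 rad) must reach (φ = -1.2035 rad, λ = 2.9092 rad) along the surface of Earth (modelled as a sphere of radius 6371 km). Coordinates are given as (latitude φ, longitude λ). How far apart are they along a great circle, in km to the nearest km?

Let φ₁ = 1.0588 rad, φ₂ = -1.2035 rad, and Δλ = -0.4951 rad.
cos c = sin φ₁ sin φ₂ + cos φ₁ cos φ₂ cos Δλ = (0.8718)(-0.9333) + (0.4899)(0.3591)(0.8799) = -0.65882,
so c = arccos(-0.65882) = 2.29005 rad.
Distance = R·c = 6371 × 2.2900 ≈ 14590 km.

14590 km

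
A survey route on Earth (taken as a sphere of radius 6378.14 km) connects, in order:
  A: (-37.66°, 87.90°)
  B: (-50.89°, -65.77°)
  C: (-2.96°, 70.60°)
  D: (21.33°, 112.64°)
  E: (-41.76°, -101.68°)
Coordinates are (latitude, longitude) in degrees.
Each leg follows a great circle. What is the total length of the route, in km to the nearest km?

44030 km

Leg A→B: central angle 1.5443 rad, distance 9849.7 km.
Leg B→C: central angle 1.9997 rad, distance 12754.6 km.
Leg C→D: central angle 0.8338 rad, distance 5317.8 km.
Leg D→E: central angle 2.5255 rad, distance 16107.8 km.
Total: 9849.7 + 12754.6 + 5317.8 + 16107.8 ≈ 44030 km.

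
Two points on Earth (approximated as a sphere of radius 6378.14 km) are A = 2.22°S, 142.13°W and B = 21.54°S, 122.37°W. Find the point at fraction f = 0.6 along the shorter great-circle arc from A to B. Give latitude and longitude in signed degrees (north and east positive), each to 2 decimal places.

-13.99°, -130.64°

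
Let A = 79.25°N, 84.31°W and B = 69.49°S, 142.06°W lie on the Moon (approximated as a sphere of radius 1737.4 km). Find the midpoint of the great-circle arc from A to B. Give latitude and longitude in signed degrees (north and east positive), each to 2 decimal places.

5.49°, -122.74°

Central angle δ = 2.6579 rad. Interpolating on the sphere with fraction f = 0.5:
P = [sin((1−f)δ)·A + sin(fδ)·B] / sin δ = 2.0879·A + 2.0879·B in Cartesian coordinates,
giving P = (-0.5383, -0.8373, 0.0957), i.e. latitude 5.49°, longitude -122.74°.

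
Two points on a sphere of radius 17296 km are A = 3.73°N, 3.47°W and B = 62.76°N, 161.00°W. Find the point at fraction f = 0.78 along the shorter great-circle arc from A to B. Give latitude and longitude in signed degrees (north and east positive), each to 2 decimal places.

79.18°, -96.27°

Central angle δ = 1.9436 rad. Interpolating on the sphere with fraction f = 0.78:
P = [sin((1−f)δ)·A + sin(fδ)·B] / sin δ = 0.4453·A + 1.0721·B in Cartesian coordinates,
giving P = (-0.0205, -0.1867, 0.9822), i.e. latitude 79.18°, longitude -96.27°.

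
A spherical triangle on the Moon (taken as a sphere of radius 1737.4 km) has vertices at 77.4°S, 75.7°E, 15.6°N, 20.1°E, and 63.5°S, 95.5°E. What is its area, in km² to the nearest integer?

920716 km²

Side lengths (central angles): a = 1.7035, b = 0.2655, c = 1.7150 rad; semiperimeter s = 1.8420.
By l'Huilier's theorem, tan(E/4) = √[tan(s/2) tan((s−a)/2) tan((s−b)/2) tan((s−c)/2)], giving spherical excess E = 0.3050 rad.
Area = E·R² = 0.3050 × (1737.4)² ≈ 920716 km².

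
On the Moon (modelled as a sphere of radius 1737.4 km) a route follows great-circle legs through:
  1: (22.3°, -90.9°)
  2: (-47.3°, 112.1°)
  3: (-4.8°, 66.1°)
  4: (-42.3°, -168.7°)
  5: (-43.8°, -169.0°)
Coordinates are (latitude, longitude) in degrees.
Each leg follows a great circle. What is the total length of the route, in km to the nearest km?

Leg 1→2: central angle 2.5991 rad, distance 4515.7 km.
Leg 2→3: central angle 1.0111 rad, distance 1756.7 km.
Leg 3→4: central angle 1.9482 rad, distance 3384.9 km.
Leg 4→5: central angle 0.0265 rad, distance 46.0 km.
Total: 4515.7 + 1756.7 + 3384.9 + 46.0 ≈ 9703 km.

9703 km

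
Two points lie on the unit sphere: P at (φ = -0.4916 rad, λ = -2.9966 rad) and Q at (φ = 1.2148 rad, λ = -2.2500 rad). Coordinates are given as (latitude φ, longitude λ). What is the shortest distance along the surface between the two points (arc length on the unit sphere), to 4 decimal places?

1.7895

With latitudes φ₁ = -28.167°, φ₂ = 69.603° and longitude difference Δλ = 42.777°:
cos c = sin φ₁ sin φ₂ + cos φ₁ cos φ₂ cos Δλ = (-0.4720)(0.9373) + (0.8816)(0.3485)(0.7340) = -0.21692,
so c = arccos(-0.21692) = 1.78945 rad.
On the unit sphere the arc length equals the central angle: 1.7895.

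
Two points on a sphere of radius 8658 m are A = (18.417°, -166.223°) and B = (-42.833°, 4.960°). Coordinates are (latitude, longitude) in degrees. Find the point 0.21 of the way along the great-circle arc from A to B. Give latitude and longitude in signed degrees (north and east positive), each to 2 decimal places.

The central angle between A and B is δ = 2.6960 rad.
With f = 0.21, the slerp weights are sin((1−f)δ)/sin δ = 1.9669 and sin(fδ)/sin δ = 1.2445.
Weighted sum of the unit vectors: (1.9669)·(-0.9215,-0.2259,0.3159) + (1.2445)·(0.7306,0.0634,-0.6799) = (-0.9033, -0.3655, -0.2247).
Converting back: φ = atan2(z, √(x²+y²)) = -12.98°, λ = atan2(y, x) = -157.97°.

-12.98°, -157.97°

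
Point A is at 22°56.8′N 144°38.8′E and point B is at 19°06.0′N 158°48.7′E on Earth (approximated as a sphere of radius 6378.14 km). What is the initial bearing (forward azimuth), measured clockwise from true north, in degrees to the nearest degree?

104°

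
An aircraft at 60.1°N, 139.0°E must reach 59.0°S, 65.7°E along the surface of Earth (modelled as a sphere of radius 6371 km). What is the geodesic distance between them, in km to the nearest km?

14679 km

With latitudes φ₁ = 60.100°, φ₂ = -59.000° and longitude difference Δλ = -73.300°:
Haversine: a = sin²(Δφ/2) + cos φ₁ cos φ₂ sin²(Δλ/2) = 0.7432 + (0.4985)(0.5150)(0.3563) = 0.83465.
Central angle c = 2·arcsin(√a) = 2.30406 rad.
Distance = R·c = 6371 × 2.3041 ≈ 14679 km.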